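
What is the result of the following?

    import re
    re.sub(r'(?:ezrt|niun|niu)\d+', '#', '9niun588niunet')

'9#niunet'

Matches: at [1:8] → 'niun588'.
`sub` substitutes '#' at each match site.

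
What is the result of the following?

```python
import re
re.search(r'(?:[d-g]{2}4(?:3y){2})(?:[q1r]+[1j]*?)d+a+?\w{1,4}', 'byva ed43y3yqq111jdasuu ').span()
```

Pattern: exactly 2 of a character in [d-g], then a literal '4', then the literal '3y' repeated 2 times (non-capturing group); then one or more of one of [q1r], then zero or more of one of [1j] (lazy) (non-capturing group); then one or more of the literal 'd', then one or more of a literal 'a' (lazy), then 1 to 4 of a word character.
`search` walks the string left to right and returns the first match it finds.
The match spans [5:23] → 'ed43y3yqq111jdasuu'.

(5, 23)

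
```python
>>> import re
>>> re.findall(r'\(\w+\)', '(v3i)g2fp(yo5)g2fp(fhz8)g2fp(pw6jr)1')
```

Matches: at [0:5] → '(v3i)'; at [9:14] → '(yo5)'; at [18:24] → '(fhz8)'; at [28:35] → '(pw6jr)'.
`findall` yields the raw match text (4 of them) because the pattern has no groups.

['(v3i)', '(yo5)', '(fhz8)', '(pw6jr)']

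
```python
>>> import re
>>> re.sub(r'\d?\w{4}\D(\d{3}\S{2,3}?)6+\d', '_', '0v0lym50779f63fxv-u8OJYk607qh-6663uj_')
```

'_fxv-u_uj_'

The pattern matches optionally a digit, then exactly 4 of a word character; then a non-digit; then exactly 3 of a digit, then 2 to 3 of a non-whitespace character (lazy) (captured); then one or more of the literal '6', then a digit.
Matches: at [0:14] → '0v0lym50779f63'; at [19:34] → '8OJYk607qh-6663'.
Each match is replaced by '_'.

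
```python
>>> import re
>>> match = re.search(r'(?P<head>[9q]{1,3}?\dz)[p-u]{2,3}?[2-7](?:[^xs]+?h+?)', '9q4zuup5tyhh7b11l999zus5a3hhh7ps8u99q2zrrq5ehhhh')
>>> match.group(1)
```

The pattern matches 1 to 3 of one of [9q] (lazy), then a digit, then a literal 'z' (captured as 'head'); then 2 to 3 of a character in [p-u] (lazy), then a character in [2-7]; then one or more of any character except [xs] (lazy), then one or more of the literal 'h' (lazy) (non-capturing group).
Because the quantifier is non-greedy, it stops expanding at the earliest point where the rest of the pattern can succeed.
Unlike `match`, `search` isn't anchored — it looks for the pattern anywhere in the string.
The match spans [0:11] → '9q4zuup5tyh'.
Captured: group 1 = '9q4z'.

'9q4z'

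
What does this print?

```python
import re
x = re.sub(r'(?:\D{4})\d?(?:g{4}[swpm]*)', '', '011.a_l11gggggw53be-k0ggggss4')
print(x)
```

011.a_l11gggggw534

This matches exactly 4 of a non-digit (non-capturing group); then optionally a digit; then exactly 4 of the literal 'g', then zero or more of one of [swpm] (non-capturing group).
Matches: at [17:28] → 'be-k0ggggss'.
`sub` substitutes '' at each match site.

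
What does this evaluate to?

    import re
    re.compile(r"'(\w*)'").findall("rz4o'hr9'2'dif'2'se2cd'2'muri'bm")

['hr9', 'dif', 'se2cd', 'muri']

Scanning left to right: at [4:9] match "'hr9'", group 1 = 'hr9'; at [10:15] match "'dif'", group 1 = 'dif'; at [16:23] match "'se2cd'", group 1 = 'se2cd'; at [24:30] match "'muri'", group 1 = 'muri'.
One capturing group, so `findall` returns just the captured substring from each match — 4 in all.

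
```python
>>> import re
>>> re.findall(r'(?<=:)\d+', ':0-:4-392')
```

Lookahead/lookbehind check context without consuming it, so the matched span excludes the asserted characters.
Scanning left to right: at [1:2] → '0'; at [4:5] → '4'.
With no groups in the pattern, `findall` gives back each whole match — 2 here.

['0', '4']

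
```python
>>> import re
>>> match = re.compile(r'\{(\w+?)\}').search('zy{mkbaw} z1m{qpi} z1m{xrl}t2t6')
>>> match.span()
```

(2, 9)

The match spans [2:9] → '{mkbaw}'.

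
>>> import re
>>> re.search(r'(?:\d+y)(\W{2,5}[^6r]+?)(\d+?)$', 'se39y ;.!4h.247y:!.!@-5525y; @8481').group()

'39y ;.!4h.247y:!.!@-5525y; @8481'

The match spans [2:34] → '39y ;.!4h.247y:!.!@-5525y; @8481'.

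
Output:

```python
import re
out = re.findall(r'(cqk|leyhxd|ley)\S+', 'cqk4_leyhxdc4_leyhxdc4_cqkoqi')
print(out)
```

['cqk']

`findall` collects group 1 from the one match (1 total).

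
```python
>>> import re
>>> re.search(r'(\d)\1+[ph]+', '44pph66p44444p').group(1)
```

'4'

`\1` is not a pattern — it's the concrete string captured by group 1, re-applied verbatim.
`re.search` scans for the first position where the pattern succeeds.
The match spans [0:5] → '44pph'.
Captured: group 1 = '4'.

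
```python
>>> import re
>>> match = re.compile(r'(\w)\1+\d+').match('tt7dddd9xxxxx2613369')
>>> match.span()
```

(0, 3)

`match` is anchored at position 0; if the pattern doesn't fit there, it returns None.
The match spans [0:3] → 'tt7'.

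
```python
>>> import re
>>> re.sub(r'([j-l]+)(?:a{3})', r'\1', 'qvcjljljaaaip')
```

This matches one or more of a character in [j-l] (captured); then exactly 3 of a literal 'a' (non-capturing group).
Matches: at [3:11] → 'jljljaaa'.
Each match is replaced using the text its own group 1 captured.

'qvcjljljip'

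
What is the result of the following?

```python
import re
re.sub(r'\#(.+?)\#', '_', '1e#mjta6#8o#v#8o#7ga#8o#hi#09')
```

'1e_8o_8o_8o_09'

Matches: at [2:9] → '#mjta6#'; at [11:14] → '#v#'; at [16:21] → '#7ga#'; at [23:27] → '#hi#'.
Each match is replaced by '_'.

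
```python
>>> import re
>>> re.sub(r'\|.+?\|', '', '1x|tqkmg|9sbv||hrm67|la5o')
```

Matches: at [2:9] → '|tqkmg|'; at [13:21] → '||hrm67|'.
`sub` substitutes '' at each match site.

'1x9sbvla5o'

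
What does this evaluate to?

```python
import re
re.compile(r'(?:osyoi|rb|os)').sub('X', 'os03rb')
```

'X03X'

Matches: at [0:2] → 'os'; at [4:6] → 'rb'.
Each match is replaced by 'X'.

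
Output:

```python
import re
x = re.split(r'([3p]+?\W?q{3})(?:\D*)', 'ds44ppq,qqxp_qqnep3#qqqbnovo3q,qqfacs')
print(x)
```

['ds44ppq,qqxp_qqne', 'p3#qqq', '3q,qqfacs']

This matches one or more of one of [3p] (lazy), then optionally a non-word character, then exactly 3 of the literal 'q' (captured); then zero or more of a non-digit (non-capturing group).
Matches to split on: at [17:28] → 'p3#qqqbnovo'.
With a capturing group present, the delimiter's captured portion is kept in the result list.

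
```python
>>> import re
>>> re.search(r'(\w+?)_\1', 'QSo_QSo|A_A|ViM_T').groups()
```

The backreference `\1` re-matches whatever the first group consumed, character for character.
`re.search` scans for the first position where the pattern succeeds.
The match spans [0:7] → 'QSo_QSo'.
Captured: group 1 = 'QSo'.

('QSo',)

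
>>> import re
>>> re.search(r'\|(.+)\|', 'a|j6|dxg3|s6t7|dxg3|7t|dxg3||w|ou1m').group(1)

'j6|dxg3|s6t7|dxg3|7t|dxg3||w'

The match spans [1:31] → '|j6|dxg3|s6t7|dxg3|7t|dxg3||w|'.
Captured: group 1 = 'j6|dxg3|s6t7|dxg3|7t|dxg3||w'.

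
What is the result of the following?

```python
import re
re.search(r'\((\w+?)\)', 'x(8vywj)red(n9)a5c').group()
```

'(8vywj)'

The match spans [1:8] → '(8vywj)'.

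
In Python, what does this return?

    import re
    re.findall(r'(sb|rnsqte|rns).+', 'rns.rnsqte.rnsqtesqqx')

Matches: at [0:21] match 'rns.rnsqte.rnsqtesqqx', group 1 = 'rns'.
One capturing group, so `findall` returns just the captured substring from the one match — 1 in all.

['rns']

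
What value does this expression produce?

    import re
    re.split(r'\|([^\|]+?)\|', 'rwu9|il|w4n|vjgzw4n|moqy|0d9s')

['rwu9', 'il', 'w4n', 'vjgzw4n', 'moqy|0d9s']

Matches to split on: at [4:8] → '|il|'; at [11:20] → '|vjgzw4n|'.
The group in the pattern means `split` returns the separators' captures alongside the pieces.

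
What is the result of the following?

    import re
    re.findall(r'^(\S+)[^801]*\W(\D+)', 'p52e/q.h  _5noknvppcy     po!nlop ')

The pattern matches anchored at the start of the string; then one or more of a non-whitespace character (captured); then zero or more of any character except [801], then a non-word character; then one or more of a non-digit (captured).
Multiple groups make `findall` return tuples — one 2-tuple for the one match.

[('p52e/q.h', 'nlop ')]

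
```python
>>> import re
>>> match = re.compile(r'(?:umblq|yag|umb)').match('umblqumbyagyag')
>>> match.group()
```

'umblq'

`re.match` only tries the pattern at the start of the string.
The match spans [0:5] → 'umblq'.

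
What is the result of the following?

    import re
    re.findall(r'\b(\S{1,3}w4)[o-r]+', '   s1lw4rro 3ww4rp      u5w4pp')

This matches a word boundary (`\b`, zero-width); then 1 to 3 of a non-whitespace character, then the literal 'w4' (captured); then one or more of a character in [o-r].
Walking the string: at [3:11] match 's1lw4rro', group 1 = 's1lw4'; at [12:18] match '3ww4rp', group 1 = '3ww4'; at [24:30] match 'u5w4pp', group 1 = 'u5w4'.
Because there's exactly one group, `findall` drops the full match and keeps group 1 from each hit.

['s1lw4', '3ww4', 'u5w4']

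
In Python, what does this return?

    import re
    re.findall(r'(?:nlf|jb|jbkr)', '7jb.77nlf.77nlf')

['jb', 'nlf', 'nlf']

Walking the string: at [1:3] → 'jb'; at [6:9] → 'nlf'; at [12:15] → 'nlf'.
`findall` yields the raw match text (3 of them) because the pattern has no groups.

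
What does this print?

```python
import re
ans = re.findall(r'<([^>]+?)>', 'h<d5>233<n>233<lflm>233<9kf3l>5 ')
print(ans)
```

['d5', 'n', 'lflm', '9kf3l']

Scanning left to right: at [1:5] match '<d5>', group 1 = 'd5'; at [8:11] match '<n>', group 1 = 'n'; at [14:20] match '<lflm>', group 1 = 'lflm'; at [23:30] match '<9kf3l>', group 1 = '9kf3l'.
One capturing group, so `findall` returns just the captured substring from each match — 4 in all.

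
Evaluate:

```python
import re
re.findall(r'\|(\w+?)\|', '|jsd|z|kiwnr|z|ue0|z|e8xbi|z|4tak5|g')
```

['jsd', 'kiwnr', 'ue0', 'e8xbi', '4tak5']

Walking the string: at [0:5] match '|jsd|', group 1 = 'jsd'; at [6:13] match '|kiwnr|', group 1 = 'kiwnr'; at [14:19] match '|ue0|', group 1 = 'ue0'; at [20:27] match '|e8xbi|', group 1 = 'e8xbi'; at [28:35] match '|4tak5|', group 1 = '4tak5'.
One capturing group, so `findall` returns just the captured substring from each match — 5 in all.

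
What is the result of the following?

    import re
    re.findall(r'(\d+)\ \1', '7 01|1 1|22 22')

A backreference is literal: `\1` must see the identical characters the first group matched.
Walking the string: at [5:8] match '1 1', group 1 = '1'; at [9:14] match '22 22', group 1 = '22'.
Because there's exactly one group, `findall` drops the full match and keeps group 1 from each hit.

['1', '22']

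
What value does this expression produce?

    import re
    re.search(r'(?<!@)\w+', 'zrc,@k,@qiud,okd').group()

The negative lookaround is zero-width — it rules out positions where the adjacent text would match, without consuming anything.
The match spans [0:3] → 'zrc'.

'zrc'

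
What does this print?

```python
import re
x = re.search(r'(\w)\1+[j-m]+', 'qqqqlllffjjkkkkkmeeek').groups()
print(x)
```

The backreference `\1` re-matches whatever the first group consumed, character for character.
`search` walks the string left to right and returns the first match it finds.
The match spans [0:7] → 'qqqqlll'.
Captured: group 1 = 'q'.

('q',)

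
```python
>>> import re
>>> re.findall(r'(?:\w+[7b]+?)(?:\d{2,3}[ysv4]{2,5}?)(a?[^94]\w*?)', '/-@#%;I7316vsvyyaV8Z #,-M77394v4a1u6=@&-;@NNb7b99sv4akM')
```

The pattern matches one or more of a word character, then one or more of one of [7b] (lazy) (non-capturing group); then 2 to 3 of a digit, then 2 to 5 of one of [ysv4] (lazy) (non-capturing group); then optionally the literal 'a', then any character except [94], then zero or more of a word character (lazy) (captured).
Scanning left to right: at [6:14] match 'I7316vsv', group 1 = 'v'; at [24:34] match 'M77394v4a1', group 1 = 'a1'; at [42:54] match 'NNb7b99sv4ak', group 1 = 'ak'.
With a single group, `findall` returns only what that group captured — 3 items.

['v', 'a1', 'ak']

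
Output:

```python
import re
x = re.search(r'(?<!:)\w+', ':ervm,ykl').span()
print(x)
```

(2, 5)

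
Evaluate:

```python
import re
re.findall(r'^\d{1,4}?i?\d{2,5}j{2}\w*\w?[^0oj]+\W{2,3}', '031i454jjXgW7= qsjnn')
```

['031i454jjXgW7= ']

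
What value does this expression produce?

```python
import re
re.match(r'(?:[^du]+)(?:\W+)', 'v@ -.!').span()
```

With `match`, the pattern is implicitly anchored at the beginning.
The match spans [0:6] → 'v@ -.!'.

(0, 6)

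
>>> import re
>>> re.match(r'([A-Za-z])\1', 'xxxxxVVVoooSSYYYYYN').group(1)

'x'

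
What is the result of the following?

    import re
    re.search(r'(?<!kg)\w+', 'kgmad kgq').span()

A negative assertion filters positions out without eating any characters.
The match spans [0:5] → 'kgmad'.

(0, 5)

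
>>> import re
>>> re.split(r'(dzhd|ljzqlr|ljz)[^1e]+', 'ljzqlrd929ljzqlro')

['', 'ljzqlr', '']

Alternation isn't longest-match — the leftmost alternative that fits at this position is chosen.
`re.split` interleaves the captured-group text with the surrounding fragments.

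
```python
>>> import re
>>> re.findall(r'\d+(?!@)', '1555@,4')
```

`(?!…)`/`(?<!…)` only lets a position through if the neighbouring text does NOT match; no characters are consumed.
Walking the string: at [0:3] → '155'; at [6:7] → '4'.
`findall` yields the raw match text (2 of them) because the pattern has no groups.

['155', '4']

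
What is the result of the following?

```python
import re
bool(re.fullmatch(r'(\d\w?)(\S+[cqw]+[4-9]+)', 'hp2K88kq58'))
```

For `fullmatch`, every character of the input must be accounted for by the pattern.
Here the string isn't matched end-to-end, so the call returns None, and `bool(None)` is False.

False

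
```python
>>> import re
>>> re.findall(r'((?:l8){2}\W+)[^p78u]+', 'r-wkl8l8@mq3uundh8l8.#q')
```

The pattern matches the literal 'l8' repeated 2 times, then one or more of a non-word character (captured); then one or more of any character except [p78u].
Scanning left to right: at [4:12] match 'l8l8@mq3', group 1 = 'l8l8@'.
One capturing group, so `findall` returns just the captured substring from the one match — 1 in all.

['l8l8@']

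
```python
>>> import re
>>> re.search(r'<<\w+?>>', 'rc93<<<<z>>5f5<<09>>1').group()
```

The match spans [6:11] → '<<z>>'.

'<<z>>'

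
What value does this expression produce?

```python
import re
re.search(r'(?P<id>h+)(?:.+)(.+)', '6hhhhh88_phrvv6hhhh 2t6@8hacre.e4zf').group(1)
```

The match spans [1:35] → 'hhhhh88_phrvv6hhhh 2t6@8hacre.e4zf'.
Captured: group 1 = 'hhhhh', group 2 = 'f'.

'hhhhh'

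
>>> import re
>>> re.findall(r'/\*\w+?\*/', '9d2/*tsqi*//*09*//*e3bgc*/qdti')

Matches: at [3:11] → '/*tsqi*/'; at [11:17] → '/*09*/'; at [17:26] → '/*e3bgc*/'.
No capturing groups, so `findall` returns the 3 full match strings.

['/*tsqi*/', '/*09*/', '/*e3bgc*/']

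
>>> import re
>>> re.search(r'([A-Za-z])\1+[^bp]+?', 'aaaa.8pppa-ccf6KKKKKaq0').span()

(0, 5)

A backreference is literal: `\1` must see the identical characters the first group matched.
The match spans [0:5] → 'aaaa.'.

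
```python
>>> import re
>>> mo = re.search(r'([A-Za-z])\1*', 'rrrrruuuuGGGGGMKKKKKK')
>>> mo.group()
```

A backreference is literal: `\1` must see the identical characters the first group matched.
Unlike `match`, `search` isn't anchored — it looks for the pattern anywhere in the string.
The match spans [0:5] → 'rrrrr'.
Captured: group 1 = 'r'.

'rrrrr'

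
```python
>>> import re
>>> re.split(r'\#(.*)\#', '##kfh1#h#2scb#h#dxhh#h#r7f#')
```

Matches to split on: at [0:27] → '##kfh1#h#2scb#h#dxhh#h#r7f#'.
The group in the pattern means `split` returns the separators' captures alongside the pieces.

['', '#kfh1#h#2scb#h#dxhh#h#r7f', '']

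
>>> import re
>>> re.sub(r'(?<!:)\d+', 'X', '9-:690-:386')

'X-:6X-:3X'

The negative lookahead/lookbehind blocks any match where the forbidden context is present.
`sub` substitutes 'X' at each match site.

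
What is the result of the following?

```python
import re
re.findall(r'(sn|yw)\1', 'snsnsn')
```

['sn']

The backreference `\1` re-matches whatever the first group consumed, character for character.
Because there's exactly one group, `findall` drops the full match and keeps group 1 from the one hit.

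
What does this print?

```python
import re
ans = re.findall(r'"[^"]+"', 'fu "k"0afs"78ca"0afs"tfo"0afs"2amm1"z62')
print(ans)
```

Scanning left to right: at [3:6] → '"k"'; at [10:16] → '"78ca"'; at [20:25] → '"tfo"'; at [29:36] → '"2amm1"'.
`findall` yields the raw match text (4 of them) because the pattern has no groups.

['"k"', '"78ca"', '"tfo"', '"2amm1"']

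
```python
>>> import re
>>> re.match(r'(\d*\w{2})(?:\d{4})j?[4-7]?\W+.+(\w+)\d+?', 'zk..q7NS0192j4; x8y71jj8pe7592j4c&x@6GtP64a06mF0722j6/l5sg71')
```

None

With `match`, the pattern is implicitly anchored at the beginning.
Here the pattern fails at index 0, so the call returns None.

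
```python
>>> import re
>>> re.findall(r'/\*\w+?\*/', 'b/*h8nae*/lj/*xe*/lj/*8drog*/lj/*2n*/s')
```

['/*h8nae*/', '/*xe*/', '/*8drog*/', '/*2n*/']

Matches: at [1:10] → '/*h8nae*/'; at [12:18] → '/*xe*/'; at [20:29] → '/*8drog*/'; at [31:37] → '/*2n*/'.
`findall` yields the raw match text (4 of them) because the pattern has no groups.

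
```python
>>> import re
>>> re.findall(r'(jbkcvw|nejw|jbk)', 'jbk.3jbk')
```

['jbk', 'jbk']

Because there's exactly one group, `findall` drops the full match and keeps group 1 from each hit.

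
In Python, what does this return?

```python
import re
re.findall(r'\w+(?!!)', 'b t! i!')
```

['b']

The negative lookaround is zero-width — it rules out positions where the adjacent text would match, without consuming anything.
Matches: at [0:1] → 'b'.
`findall` yields the raw match text (1 of them) because the pattern has no groups.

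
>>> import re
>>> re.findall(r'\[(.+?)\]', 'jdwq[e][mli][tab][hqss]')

Lazy quantifiers expand one character at a time until the remainder of the pattern can match.
Matches: at [4:7] match '[e]', group 1 = 'e'; at [7:12] match '[mli]', group 1 = 'mli'; at [12:17] match '[tab]', group 1 = 'tab'; at [17:23] match '[hqss]', group 1 = 'hqss'.
One capturing group, so `findall` returns just the captured substring from each match — 4 in all.

['e', 'mli', 'tab', 'hqss']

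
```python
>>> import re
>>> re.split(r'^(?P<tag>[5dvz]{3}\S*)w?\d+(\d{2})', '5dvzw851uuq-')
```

['', '5dvzw', '51', 'uuq-']

This matches anchored at the start of the string; then exactly 3 of one of [5dvz], then zero or more of a non-whitespace character (captured as 'tag'); then optionally a literal 'w', then one or more of a digit; then exactly 2 of a digit (captured).
Matches to split on: at [0:8] → '5dvzw851'.
`re.split` interleaves the captured-group text with the surrounding fragments.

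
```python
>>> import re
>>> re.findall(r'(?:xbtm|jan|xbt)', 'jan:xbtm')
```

['jan', 'xbtm']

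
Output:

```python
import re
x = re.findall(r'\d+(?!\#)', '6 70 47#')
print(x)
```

['6', '70', '4']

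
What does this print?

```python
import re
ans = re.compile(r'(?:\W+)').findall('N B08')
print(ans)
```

Pattern: one or more of a non-word character (non-capturing group).
Walking the string: at [1:2] → ' '.
`findall` yields the raw match text (1 of them) because the pattern has no groups.

[' ']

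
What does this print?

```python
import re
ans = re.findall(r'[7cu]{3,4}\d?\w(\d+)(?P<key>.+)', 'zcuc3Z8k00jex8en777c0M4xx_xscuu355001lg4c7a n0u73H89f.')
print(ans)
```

[('8', 'k00jex8en777c0M4xx_xscuu355001lg4c7a n0u73H89f.')]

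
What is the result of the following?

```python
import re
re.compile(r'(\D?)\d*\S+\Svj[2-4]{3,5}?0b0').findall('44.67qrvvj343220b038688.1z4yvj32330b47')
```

['']

With a single group, `findall` returns only what that group captured — 1 item.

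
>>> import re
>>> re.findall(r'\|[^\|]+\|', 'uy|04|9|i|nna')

['|04|', '|i|']

Since nothing is captured, `findall` lists the 2 matched substrings directly.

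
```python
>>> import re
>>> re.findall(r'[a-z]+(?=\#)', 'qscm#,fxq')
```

['qscm']

The lookaround is zero-width — it requires the adjacent text to match without consuming it, so the asserted text isn't part of the match.
Walking the string: at [0:4] → 'qscm'.
`findall` yields the raw match text (1 of them) because the pattern has no groups.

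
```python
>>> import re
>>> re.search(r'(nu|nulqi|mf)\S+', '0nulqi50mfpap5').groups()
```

('nu',)

`|` is ordered: at each position the engine commits to the first alternative that works.
`re.search` tries every starting position until one works.
The match spans [1:14] → 'nulqi50mfpap5'.
Captured: group 1 = 'nu'.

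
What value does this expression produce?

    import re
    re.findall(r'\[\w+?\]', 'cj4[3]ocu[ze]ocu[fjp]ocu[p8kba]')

Matches: at [3:6] → '[3]'; at [9:13] → '[ze]'; at [16:21] → '[fjp]'; at [24:31] → '[p8kba]'.
Since nothing is captured, `findall` lists the 4 matched substrings directly.

['[3]', '[ze]', '[fjp]', '[p8kba]']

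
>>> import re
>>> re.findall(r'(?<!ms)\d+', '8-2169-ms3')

['8', '2169']

A negative assertion filters positions out without eating any characters.
Since nothing is captured, `findall` lists the 2 matched substrings directly.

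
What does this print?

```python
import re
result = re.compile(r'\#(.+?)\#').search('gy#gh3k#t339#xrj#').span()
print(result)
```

The `?` after the quantifier makes it lazy — it takes as little as possible before letting the rest of the pattern try.
`re.search` scans for the first position where the pattern succeeds.
The match spans [2:8] → '#gh3k#'.
Captured: group 1 = 'gh3k'.

(2, 8)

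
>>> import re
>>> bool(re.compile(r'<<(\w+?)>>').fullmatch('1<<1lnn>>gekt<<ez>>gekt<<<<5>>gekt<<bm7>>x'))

False

`re.fullmatch` is like wrapping the pattern in `^…$` (in single-line mode).
Here the pattern can't cover the whole string, so the call returns None, and `bool(None)` is False.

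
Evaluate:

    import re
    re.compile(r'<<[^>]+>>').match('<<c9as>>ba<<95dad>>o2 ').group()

'<<c9as>>'

`re.match` won't scan ahead — the pattern has to work from the very first character.
The match spans [0:8] → '<<c9as>>'.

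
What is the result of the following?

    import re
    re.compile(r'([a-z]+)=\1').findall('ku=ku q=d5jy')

['ku']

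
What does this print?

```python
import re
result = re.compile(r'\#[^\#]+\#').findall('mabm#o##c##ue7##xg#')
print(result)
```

['#o#', '#c#', '#ue7#', '#xg#']

No capturing groups, so `findall` returns the 4 full match strings.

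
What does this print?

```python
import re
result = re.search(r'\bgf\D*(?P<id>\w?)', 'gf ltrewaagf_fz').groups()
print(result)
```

('',)

The match spans [0:15] → 'gf ltrewaagf_fz'.
Captured: group 1 = ''.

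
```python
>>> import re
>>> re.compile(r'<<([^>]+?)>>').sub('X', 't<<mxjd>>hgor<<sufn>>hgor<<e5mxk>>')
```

'tXhgorXhgorX'

`sub` substitutes 'X' at each match site.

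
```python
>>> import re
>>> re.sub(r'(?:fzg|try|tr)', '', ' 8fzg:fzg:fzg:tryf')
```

' 8:::f'

Alternation isn't longest-match — the leftmost alternative that fits at this position is chosen.
Each match is replaced by ''.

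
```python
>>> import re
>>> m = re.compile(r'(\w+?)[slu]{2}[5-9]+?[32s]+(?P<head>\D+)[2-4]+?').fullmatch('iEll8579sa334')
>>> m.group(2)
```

'a'

The match spans [0:13] → 'iEll8579sa334'.
Captured: group 1 = 'iE', group 2 = 'a'.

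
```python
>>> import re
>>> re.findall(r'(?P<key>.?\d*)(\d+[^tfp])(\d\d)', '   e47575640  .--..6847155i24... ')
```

`findall` packs the 3 group values into a tuple for every match.

[('e4757', '56', '40'), ('.684715', '5i', '24')]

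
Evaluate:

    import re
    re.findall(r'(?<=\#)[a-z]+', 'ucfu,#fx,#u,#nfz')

The lookaround is zero-width — it requires the adjacent text to match without consuming it, so the asserted text isn't part of the match.
Since nothing is captured, `findall` lists the 3 matched substrings directly.

['fx', 'u', 'nfz']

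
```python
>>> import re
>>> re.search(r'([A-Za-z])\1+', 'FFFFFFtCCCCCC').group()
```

'FFFFFF'

A backreference is literal: `\1` must see the identical characters the first group matched.
Unlike `match`, `search` isn't anchored — it looks for the pattern anywhere in the string.
The match spans [0:6] → 'FFFFFF'.
Captured: group 1 = 'F'.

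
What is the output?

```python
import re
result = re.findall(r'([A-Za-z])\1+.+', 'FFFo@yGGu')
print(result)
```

['F']

`\1` has to match the exact text group 1 already captured.
Scanning left to right: at [0:9] match 'FFFo@yGGu', group 1 = 'F'.
One capturing group, so `findall` returns just the captured substring from the one match — 1 in all.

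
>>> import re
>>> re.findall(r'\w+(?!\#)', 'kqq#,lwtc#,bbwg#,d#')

['kq', 'lwt', 'bbw']

A negative assertion filters positions out without eating any characters.
No capturing groups, so `findall` returns the 3 full match strings.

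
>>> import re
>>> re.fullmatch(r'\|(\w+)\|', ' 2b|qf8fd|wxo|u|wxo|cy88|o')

`fullmatch` succeeds only if the pattern covers the string from start to end.
Here the pattern can't cover the whole string, so the call returns None.

None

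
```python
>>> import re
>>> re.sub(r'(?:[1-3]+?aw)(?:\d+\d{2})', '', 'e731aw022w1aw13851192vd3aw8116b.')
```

Pattern: one or more of a character in [1-3] (lazy), then the literal 'aw' (non-capturing group); then one or more of a digit, then exactly 2 of a digit (non-capturing group).
Matches: at [2:9] → '31aw022'; at [10:21] → '1aw13851192'; at [23:30] → '3aw8116'.
Every occurrence is swapped for ''.

'e7wvdb.'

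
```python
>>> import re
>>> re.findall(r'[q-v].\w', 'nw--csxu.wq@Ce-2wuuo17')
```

['sxu', 'q@C', 'uuo']

The pattern matches a character in [q-v], then any character; then a word character.
Walking the string: at [5:8] → 'sxu'; at [10:13] → 'q@C'; at [17:20] → 'uuo'.
Since nothing is captured, `findall` lists the 3 matched substrings directly.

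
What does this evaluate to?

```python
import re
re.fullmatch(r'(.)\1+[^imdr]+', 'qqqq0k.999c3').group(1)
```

'q'

The match spans [0:12] → 'qqqq0k.999c3'.
Captured: group 1 = 'q'.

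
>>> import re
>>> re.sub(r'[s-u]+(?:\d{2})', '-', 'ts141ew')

The pattern matches one or more of a character in [s-u]; then exactly 2 of a digit (non-capturing group).
Matches: at [0:4] → 'ts14'.
Each match is replaced by '-'.

'-1ew'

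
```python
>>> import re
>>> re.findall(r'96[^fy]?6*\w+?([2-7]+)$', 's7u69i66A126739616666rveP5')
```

This matches the literal '96', then optionally any character except [fy]; then zero or more of the literal '6', then one or more of a word character (lazy); then one or more of a character in [2-7] (captured); then anchored at the end.
Scanning left to right: at [14:26] match '9616666rveP5', group 1 = '5'.
With a single group, `findall` returns only what that group captured — 1 item.

['5']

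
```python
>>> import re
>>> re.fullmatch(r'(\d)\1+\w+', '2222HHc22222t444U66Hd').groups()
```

('2',)

A backreference is literal: `\1` must see the identical characters the first group matched.
`fullmatch` succeeds only if the pattern covers the string from start to end.
The match spans [0:21] → '2222HHc22222t444U66Hd'.
Captured: group 1 = '2'.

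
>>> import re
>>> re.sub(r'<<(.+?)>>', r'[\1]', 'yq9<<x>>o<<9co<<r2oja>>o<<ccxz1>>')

'yq9[x]o[9co<<r2oja]o[ccxz1]'

Matches: at [3:8] → '<<x>>'; at [9:23] → '<<9co<<r2oja>>'; at [24:33] → '<<ccxz1>>'.
Each match is replaced using the text its own group 1 captured.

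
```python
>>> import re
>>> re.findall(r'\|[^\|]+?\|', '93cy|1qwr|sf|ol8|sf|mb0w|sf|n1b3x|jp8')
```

['|1qwr|', '|ol8|', '|mb0w|', '|n1b3x|']

Walking the string: at [4:10] → '|1qwr|'; at [12:17] → '|ol8|'; at [19:25] → '|mb0w|'; at [27:34] → '|n1b3x|'.
With no groups in the pattern, `findall` gives back each whole match — 4 here.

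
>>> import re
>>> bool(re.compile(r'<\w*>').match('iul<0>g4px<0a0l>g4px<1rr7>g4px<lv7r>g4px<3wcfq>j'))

False

`match` is anchored at position 0; if the pattern doesn't fit there, it returns None.
Here the pattern fails at index 0, so the call returns None, and `bool(None)` is False.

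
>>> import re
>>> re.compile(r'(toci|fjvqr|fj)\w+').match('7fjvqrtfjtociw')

None

With `match`, the pattern is implicitly anchored at the beginning.
Here position 0 doesn't satisfy it, so the call returns None.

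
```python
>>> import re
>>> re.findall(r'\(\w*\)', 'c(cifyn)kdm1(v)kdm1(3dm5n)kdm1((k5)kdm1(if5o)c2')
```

['(cifyn)', '(v)', '(3dm5n)', '(k5)', '(if5o)']

With no groups in the pattern, `findall` gives back each whole match — 5 here.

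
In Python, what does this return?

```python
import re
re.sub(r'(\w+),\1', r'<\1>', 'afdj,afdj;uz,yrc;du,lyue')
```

'<afdj>;uz,yrc;du,lyue'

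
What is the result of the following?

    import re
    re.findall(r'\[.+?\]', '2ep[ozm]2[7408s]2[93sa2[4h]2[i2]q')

The `?` after the quantifier makes it lazy — it takes as little as possible before letting the rest of the pattern try.
Since nothing is captured, `findall` lists the 4 matched substrings directly.

['[ozm]', '[7408s]', '[93sa2[4h]', '[i2]']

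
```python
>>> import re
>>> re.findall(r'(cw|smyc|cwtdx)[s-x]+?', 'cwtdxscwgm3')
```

`|` is ordered: at each position the engine commits to the first alternative that works.
`findall` collects group 1 from the one match (1 total).

['cw']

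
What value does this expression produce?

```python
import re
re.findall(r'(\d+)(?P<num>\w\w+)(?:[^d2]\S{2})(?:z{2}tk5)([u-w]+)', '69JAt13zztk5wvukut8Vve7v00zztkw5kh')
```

[('69', 'JA', 'wvu')]

Pattern: one or more of a digit (captured); then a word character, then one or more of a word character (captured as 'num'); then any character except [d2], then exactly 2 of a non-whitespace character (non-capturing group); then exactly 2 of the literal 'z', then the literal 'tk5' (non-capturing group); then one or more of a character in [u-w] (captured).
3 groups means the one result is a tuple of 3 captured strings — 1 here.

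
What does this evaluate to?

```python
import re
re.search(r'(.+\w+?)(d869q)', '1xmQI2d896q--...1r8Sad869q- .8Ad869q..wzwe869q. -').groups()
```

The pattern matches one or more of any character, then one or more of a word character (lazy) (captured); then the literal 'd86', then the literal '9q' (captured).
`re.search` scans for the first position where the pattern succeeds.
The match spans [0:36] → '1xmQI2d896q--...1r8Sad869q- .8Ad869q'.
Captured: group 1 = '1xmQI2d896q--...1r8Sad869q- .8A', group 2 = 'd869q'.

('1xmQI2d896q--...1r8Sad869q- .8A', 'd869q')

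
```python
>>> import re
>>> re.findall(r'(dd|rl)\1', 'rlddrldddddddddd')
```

A backreference is literal: `\1` must see the identical characters the first group matched.
Matches: at [6:10] match 'dddd', group 1 = 'dd'; at [10:14] match 'dddd', group 1 = 'dd'.
Because there's exactly one group, `findall` drops the full match and keeps group 1 from each hit.

['dd', 'dd']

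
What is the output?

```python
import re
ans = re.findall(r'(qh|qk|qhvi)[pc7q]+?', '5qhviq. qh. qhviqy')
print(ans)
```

Walking the string: at [1:6] match 'qhviq', group 1 = 'qhvi'; at [12:17] match 'qhviq', group 1 = 'qhvi'.
With a single group, `findall` returns only what that group captured — 2 items.

['qhvi', 'qhvi']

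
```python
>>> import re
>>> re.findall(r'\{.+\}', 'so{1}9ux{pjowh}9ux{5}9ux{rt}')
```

['{1}9ux{pjowh}9ux{5}9ux{rt}']

Since nothing is captured, `findall` lists the 1 matched substring directly.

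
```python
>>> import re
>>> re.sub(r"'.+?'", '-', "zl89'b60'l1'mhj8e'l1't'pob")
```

'zl89-l1-l1-pob'

Matches: at [4:9] → "'b60'"; at [11:18] → "'mhj8e'"; at [20:23] → "'t'".
`sub` substitutes '-' at each match site.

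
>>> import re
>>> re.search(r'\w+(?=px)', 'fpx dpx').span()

(0, 1)

Because the assertion is zero-width, the text it checks is not consumed and won't appear in the result.
`search` walks the string left to right and returns the first match it finds.
The match spans [0:1] → 'f'.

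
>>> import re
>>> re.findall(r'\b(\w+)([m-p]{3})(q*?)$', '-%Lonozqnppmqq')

3 groups means the one result is a tuple of 3 captured strings — 1 here.

[('Lonozqn', 'ppm', 'qq')]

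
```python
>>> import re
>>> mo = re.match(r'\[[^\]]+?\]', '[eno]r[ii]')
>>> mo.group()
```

'[eno]'

`re.match` only tries the pattern at the start of the string.
The match spans [0:5] → '[eno]'.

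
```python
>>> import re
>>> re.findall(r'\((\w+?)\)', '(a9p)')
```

Walking the string: at [0:5] match '(a9p)', group 1 = 'a9p'.
`findall` collects group 1 from the one match (1 total).

['a9p']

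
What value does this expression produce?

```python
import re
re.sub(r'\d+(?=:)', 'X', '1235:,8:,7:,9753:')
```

The lookaround is zero-width — it requires the adjacent text to match without consuming it, so the asserted text isn't part of the match.
Every occurrence is swapped for 'X'.

'X:,X:,X:,X:'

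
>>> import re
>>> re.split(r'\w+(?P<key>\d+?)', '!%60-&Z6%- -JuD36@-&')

With a capturing group present, the delimiter's captured portion is kept in the result list.

['!%', '0', '-&', '6', '%- -', '6', '@-&']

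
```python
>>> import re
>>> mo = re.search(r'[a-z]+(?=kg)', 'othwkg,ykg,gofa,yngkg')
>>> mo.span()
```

(0, 4)

Because the assertion is zero-width, the text it checks is not consumed and won't appear in the result.
The match spans [0:4] → 'othw'.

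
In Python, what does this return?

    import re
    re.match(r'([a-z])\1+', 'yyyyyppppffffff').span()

(0, 5)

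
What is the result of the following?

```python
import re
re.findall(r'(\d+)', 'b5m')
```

This matches one or more of a digit (captured).
Matches: at [1:2] match '5', group 1 = '5'.
Because there's exactly one group, `findall` drops the full match and keeps group 1 from the one hit.

['5']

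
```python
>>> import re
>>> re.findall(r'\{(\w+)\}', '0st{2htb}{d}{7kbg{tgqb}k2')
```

With a single group, `findall` returns only what that group captured — 3 items.

['2htb', 'd', 'tgqb']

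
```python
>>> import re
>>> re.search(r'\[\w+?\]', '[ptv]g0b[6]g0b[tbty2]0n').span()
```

Unlike `match`, `search` isn't anchored — it looks for the pattern anywhere in the string.
The match spans [0:5] → '[ptv]'.

(0, 5)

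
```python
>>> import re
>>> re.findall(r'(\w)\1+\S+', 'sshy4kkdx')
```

After group 1 captures some text, `\1` only succeeds where that same text appears again.
One capturing group, so `findall` returns just the captured substring from the one match — 1 in all.

['s']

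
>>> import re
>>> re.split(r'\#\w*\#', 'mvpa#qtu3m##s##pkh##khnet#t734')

Matches to split on: at [4:11] → '#qtu3m#'; at [11:14] → '#s#'; at [14:19] → '#pkh#'; at [19:26] → '#khnet#'.
Each match becomes a cut point; 5 segments remain.

['mvpa', '', '', '', 't734']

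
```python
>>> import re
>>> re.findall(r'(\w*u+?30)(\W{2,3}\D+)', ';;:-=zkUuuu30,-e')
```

This matches zero or more of a word character, then one or more of the literal 'u' (lazy), then the literal '30' (captured); then 2 to 3 of a non-word character, then one or more of a non-digit (captured).
Multiple groups make `findall` return tuples — one 2-tuple for the one match.

[('zkUuuu30', ',-e')]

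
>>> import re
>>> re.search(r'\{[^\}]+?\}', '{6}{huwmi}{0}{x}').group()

The match spans [0:3] → '{6}'.

'{6}'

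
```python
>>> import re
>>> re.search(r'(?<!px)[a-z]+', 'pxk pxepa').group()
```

`(?!…)`/`(?<!…)` only lets a position through if the neighbouring text does NOT match; no characters are consumed.
The match spans [0:3] → 'pxk'.

'pxk'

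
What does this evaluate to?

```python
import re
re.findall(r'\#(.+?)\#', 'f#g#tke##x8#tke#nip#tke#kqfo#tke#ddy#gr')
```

['g', '#x8', 'nip', 'kqfo', 'ddy']

Because the quantifier is non-greedy, it stops expanding at the earliest point where the rest of the pattern can succeed.
Scanning left to right: at [1:4] match '#g#', group 1 = 'g'; at [7:12] match '##x8#', group 1 = '#x8'; at [15:20] match '#nip#', group 1 = 'nip'; at [23:29] match '#kqfo#', group 1 = 'kqfo'; at [32:37] match '#ddy#', group 1 = 'ddy'.
One capturing group, so `findall` returns just the captured substring from each match — 5 in all.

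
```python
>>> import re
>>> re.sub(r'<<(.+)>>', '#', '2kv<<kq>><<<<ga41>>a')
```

'2kv#a'

Every occurrence is swapped for '#'.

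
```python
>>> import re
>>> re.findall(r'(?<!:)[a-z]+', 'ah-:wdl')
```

['ah', 'dl']

A negative assertion filters positions out without eating any characters.
Walking the string: at [0:2] → 'ah'; at [5:7] → 'dl'.
With no groups in the pattern, `findall` gives back each whole match — 2 here.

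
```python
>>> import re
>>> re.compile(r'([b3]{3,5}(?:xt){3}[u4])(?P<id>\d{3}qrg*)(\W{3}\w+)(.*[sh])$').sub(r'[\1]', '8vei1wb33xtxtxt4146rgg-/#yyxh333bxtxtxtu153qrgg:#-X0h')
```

Each match is replaced using the text its own group 1 captured.

'8vei1wb33xtxtxt4146rgg-/#yyxh[333bxtxtxtu]'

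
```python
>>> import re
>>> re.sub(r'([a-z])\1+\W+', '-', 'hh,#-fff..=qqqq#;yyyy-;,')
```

A backreference is literal: `\1` must see the identical characters the first group matched.
Every occurrence is swapped for '-'.

'----'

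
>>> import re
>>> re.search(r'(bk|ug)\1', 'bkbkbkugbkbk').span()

(0, 4)

The backreference `\1` re-matches whatever the first group consumed, character for character.
The match spans [0:4] → 'bkbk'.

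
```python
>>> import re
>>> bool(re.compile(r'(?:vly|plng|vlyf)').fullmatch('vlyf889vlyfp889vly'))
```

False

`fullmatch` succeeds only if the pattern covers the string from start to end.
Here there's no way to consume every character, so the call returns None, and `bool(None)` is False.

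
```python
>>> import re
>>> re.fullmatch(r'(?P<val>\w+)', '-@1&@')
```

None

The pattern matches one or more of a word character (captured as 'val').
`re.fullmatch` requires the pattern to consume the entire string.
Here there's no way to consume every character, so the call returns None.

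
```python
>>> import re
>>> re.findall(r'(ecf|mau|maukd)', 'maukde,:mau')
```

Branches in `(...|...)` are attempted left-to-right; the first branch that allows the whole pattern to succeed is taken.
Walking the string: at [0:3] match 'mau', group 1 = 'mau'; at [8:11] match 'mau', group 1 = 'mau'.
One capturing group, so `findall` returns just the captured substring from each match — 2 in all.

['mau', 'mau']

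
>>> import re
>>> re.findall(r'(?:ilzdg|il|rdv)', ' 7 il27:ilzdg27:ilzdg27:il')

Branches in `(...|...)` are attempted left-to-right; the first branch that allows the whole pattern to succeed is taken.
`findall` yields the raw match text (4 of them) because the pattern has no groups.

['il', 'ilzdg', 'ilzdg', 'il']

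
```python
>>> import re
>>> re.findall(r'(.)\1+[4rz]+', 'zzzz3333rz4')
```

['z', '3']

`\1` has to match the exact text group 1 already captured.
Scanning left to right: at [0:4] match 'zzzz', group 1 = 'z'; at [4:11] match '3333rz4', group 1 = '3'.
One capturing group, so `findall` returns just the captured substring from each match — 2 in all.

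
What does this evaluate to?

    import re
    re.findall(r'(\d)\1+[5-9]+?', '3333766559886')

`\1` has to match the exact text group 1 already captured.
Walking the string: at [0:5] match '33337', group 1 = '3'; at [5:8] match '665', group 1 = '6'; at [10:13] match '886', group 1 = '8'.
One capturing group, so `findall` returns just the captured substring from each match — 3 in all.

['3', '6', '8']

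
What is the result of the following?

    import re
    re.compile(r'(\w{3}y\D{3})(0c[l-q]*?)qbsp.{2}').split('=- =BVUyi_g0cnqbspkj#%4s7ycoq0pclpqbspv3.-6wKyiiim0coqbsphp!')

['=- =', 'BVUyi_g', '0cn', '#%4s7ycoq0pclpqbspv3.-6wKyiiim0coqbsphp!']

The pattern matches exactly 3 of a word character, then the literal 'y', then exactly 3 of a non-digit (captured); then the literal '0c', then zero or more of a character in [l-q] (lazy) (captured); then the literal 'qbs', then the literal 'p', then exactly 2 of any character.
Matches to split on: at [4:20] → 'BVUyi_g0cnqbspkj'.
The group in the pattern means `split` returns the separators' captures alongside the pieces.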